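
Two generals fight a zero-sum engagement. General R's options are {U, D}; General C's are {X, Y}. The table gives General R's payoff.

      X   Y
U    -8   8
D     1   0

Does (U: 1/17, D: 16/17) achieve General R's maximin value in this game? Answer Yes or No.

Against X this mix gives (1/17)·(-8) + (16/17)·1 = 8/17.
Against Y this mix gives (1/17)·8 + (16/17)·0 = 8/17.
All of General C's active replies (X, Y) yield 8/17, and no column does worse for General R. The mix makes General C indifferent and guarantees 8/17, so it is optimal.

Yes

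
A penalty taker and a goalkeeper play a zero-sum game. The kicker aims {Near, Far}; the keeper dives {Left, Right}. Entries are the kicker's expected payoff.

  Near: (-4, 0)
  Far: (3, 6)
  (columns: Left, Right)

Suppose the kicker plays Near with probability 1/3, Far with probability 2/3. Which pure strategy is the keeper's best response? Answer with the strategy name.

If the keeper plays Left, the kicker's expected payoff is (1/3)·(-4) + (2/3)·3 = 2/3.
If the keeper plays Right, the kicker's expected payoff is (1/3)·0 + (2/3)·6 = 4.
The keeper minimizes the kicker's payoff; the smallest is 2/3, so the best response is Left.

Left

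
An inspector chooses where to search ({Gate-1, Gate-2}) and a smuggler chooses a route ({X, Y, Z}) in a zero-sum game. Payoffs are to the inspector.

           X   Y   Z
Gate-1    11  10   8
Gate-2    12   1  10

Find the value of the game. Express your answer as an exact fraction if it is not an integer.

92/11

Row minima: Gate-1 → 8, Gate-2 → 1; maximin = 8.
Column maxima: X → 12, Y → 10, Z → 10; minimax = 10.
8 ≠ 10, so there is no saddle point; optimal play is mixed.
X is strictly dominated by Y (it gives the inspector strictly more in every row), so the smuggler never plays it.
On the remaining 2×2 (Gate-1, Gate-2 vs Y, Z):
Let the inspector play Gate-1 with probability p. Expected payoff against Y: 10p + 1(1−p) = 9p + 1; against Z: 8p + 10(1−p) = −2p + 10.
Setting these equal: 9p + 1 = −2p + 10 ⇒ 11p = 9 ⇒ p = 9/11, and the value is (9)·(9/11) + 1 = 92/11.
For the smuggler: with q = P(Y), equating Gate-1's and Gate-2's payoffs gives 2q + 8 = −9q + 10 ⇒ q = 2/11.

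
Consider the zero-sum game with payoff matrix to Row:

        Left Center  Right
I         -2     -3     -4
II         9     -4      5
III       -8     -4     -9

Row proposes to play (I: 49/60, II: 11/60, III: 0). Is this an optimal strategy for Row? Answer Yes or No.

Against Left this mix gives (49/60)·(-2) + (11/60)·9 = 1/60.
Against Center this mix gives (49/60)·(-3) + (11/60)·(-4) = -191/60.
Against Right this mix gives (49/60)·(-4) + (11/60)·5 = -47/20.
Column will play Center, holding Row to -191/60. Shifting weight toward the row that does better against Center would raise this floor (the equalizing mix achieves -31/10 against both Center and Right), so the proposed strategy is not optimal.

No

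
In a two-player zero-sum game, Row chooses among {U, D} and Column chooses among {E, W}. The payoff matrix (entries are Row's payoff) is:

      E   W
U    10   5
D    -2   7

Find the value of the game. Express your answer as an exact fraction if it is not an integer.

40/7

Row minima: U → 5, D → -2; maximin = 5.
Column maxima: E → 10, W → 7; minimax = 7.
5 ≠ 7, so there is no saddle point; optimal play is mixed.
Let Row play U with probability p. Expected payoff against E: 10p + (-2)(1−p) = 12p − 2; against W: 5p + 7(1−p) = −2p + 7.
Setting these equal: 12p − 2 = −2p + 7 ⇒ 14p = 9 ⇒ p = 9/14, and the value is (12)·(9/14) − 2 = 40/7.
For Column: with q = P(E), equating U's and D's payoffs gives 5q + 5 = −9q + 7 ⇒ q = 1/7.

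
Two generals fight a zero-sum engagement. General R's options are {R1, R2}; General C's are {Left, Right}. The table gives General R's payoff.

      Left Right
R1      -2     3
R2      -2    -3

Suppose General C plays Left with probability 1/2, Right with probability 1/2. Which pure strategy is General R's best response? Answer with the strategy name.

Expected payoff of R1: (1/2)·(-2) + (1/2)·3 = 1/2.
Expected payoff of R2: (1/2)·(-2) + (1/2)·(-3) = -5/2.
The largest is 1/2, so General R's best response is R1.

R1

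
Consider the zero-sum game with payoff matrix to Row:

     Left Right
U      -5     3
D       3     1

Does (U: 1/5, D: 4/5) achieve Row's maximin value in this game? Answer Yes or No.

Against Left this mix gives (1/5)·(-5) + (4/5)·3 = 7/5.
Against Right this mix gives (1/5)·3 + (4/5)·1 = 7/5.
All of Column's active replies (Left, Right) yield 7/5, and no column does worse for Row. The mix makes Column indifferent and guarantees 7/5, so it is optimal.

Yes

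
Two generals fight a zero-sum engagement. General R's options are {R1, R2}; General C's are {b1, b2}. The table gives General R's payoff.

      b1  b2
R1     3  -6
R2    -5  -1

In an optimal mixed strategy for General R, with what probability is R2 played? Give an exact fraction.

Row minima: R1 → -6, R2 → -5; maximin = -5.
Column maxima: b1 → 3, b2 → -1; minimax = -1.
-5 ≠ -1, so there is no saddle point; optimal play is mixed.
Let General R play R1 with probability p. Expected payoff against b1: 3p + (-5)(1−p) = 8p − 5; against b2: (-6)p + (-1)(1−p) = −5p − 1.
Setting these equal: 8p − 5 = −5p − 1 ⇒ 13p = 4 ⇒ p = 4/13, and the value is (8)·(4/13) − 5 = -33/13.
For General C: with q = P(b1), equating R1's and R2's payoffs gives 9q − 6 = −4q − 1 ⇒ q = 5/13.

9/13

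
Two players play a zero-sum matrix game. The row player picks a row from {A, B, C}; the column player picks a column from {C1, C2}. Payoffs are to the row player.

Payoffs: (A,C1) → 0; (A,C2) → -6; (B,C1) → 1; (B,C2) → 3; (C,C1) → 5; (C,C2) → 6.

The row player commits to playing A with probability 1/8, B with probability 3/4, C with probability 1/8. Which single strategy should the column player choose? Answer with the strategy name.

If the column player plays C1, the row player's expected payoff is (1/8)·0 + (3/4)·1 + (1/8)·5 = 11/8.
If the column player plays C2, the row player's expected payoff is (1/8)·(-6) + (3/4)·3 + (1/8)·6 = 9/4.
The column player minimizes the row player's payoff; the smallest is 11/8, so the best response is C1.

C1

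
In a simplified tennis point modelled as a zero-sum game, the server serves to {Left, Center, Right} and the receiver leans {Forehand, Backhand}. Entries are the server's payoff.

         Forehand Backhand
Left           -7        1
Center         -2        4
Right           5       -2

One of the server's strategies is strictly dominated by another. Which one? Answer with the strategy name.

Left

Center gives a strictly higher payoff than Left against every column: -2 > -7, 4 > 1.
So Left is strictly dominated and the server never plays it.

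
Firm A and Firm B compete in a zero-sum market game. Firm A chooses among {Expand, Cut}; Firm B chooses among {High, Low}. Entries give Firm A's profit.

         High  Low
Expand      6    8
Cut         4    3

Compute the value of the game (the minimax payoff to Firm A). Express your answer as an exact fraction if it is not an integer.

6

Row minima: Expand → 6, Cut → 3; maximin = 6.
Column maxima: High → 6, Low → 8; minimax = 6.
Since maximin = minimax = 6, there is a saddle point and the value is 6.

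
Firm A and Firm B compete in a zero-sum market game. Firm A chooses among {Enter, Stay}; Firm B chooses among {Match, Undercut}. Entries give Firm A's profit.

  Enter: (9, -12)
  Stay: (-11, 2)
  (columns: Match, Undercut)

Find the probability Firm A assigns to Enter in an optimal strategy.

Row minima: Enter → -12, Stay → -11; maximin = -11.
Column maxima: Match → 9, Undercut → 2; minimax = 2.
-11 ≠ 2, so there is no saddle point; optimal play is mixed.
Let Firm A play Enter with probability p. Expected payoff against Match: 9p + (-11)(1−p) = 20p − 11; against Undercut: (-12)p + 2(1−p) = −14p + 2.
Setting these equal: 20p − 11 = −14p + 2 ⇒ 34p = 13 ⇒ p = 13/34, and the value is (20)·(13/34) − 11 = -57/17.
For Firm B: with q = P(Match), equating Enter's and Stay's payoffs gives 21q − 12 = −13q + 2 ⇒ q = 7/17.

13/34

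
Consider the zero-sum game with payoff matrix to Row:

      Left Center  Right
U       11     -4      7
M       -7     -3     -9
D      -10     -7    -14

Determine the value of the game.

-57/17

Row minima: U → -4, M → -9, D → -14; maximin = -4.
Column maxima: Left → 11, Center → -3, Right → 7; minimax = -3.
-4 ≠ -3, so there is no saddle point; optimal play is mixed.
D is strictly dominated by U, so Row never plays it.
Left is strictly dominated by Right (it gives Row strictly more in every row), so Column never plays it.
On the remaining 2×2 (U, M vs Center, Right):
Let Row play U with probability p. Expected payoff against Center: (-4)p + (-3)(1−p) = −p − 3; against Right: 7p + (-9)(1−p) = 16p − 9.
Setting these equal: −p − 3 = 16p − 9 ⇒ −17p = -6 ⇒ p = 6/17, and the value is (-1)·(6/17) − 3 = -57/17.
For Column: with q = P(Center), equating U's and M's payoffs gives −11q + 7 = 6q − 9 ⇒ q = 16/17.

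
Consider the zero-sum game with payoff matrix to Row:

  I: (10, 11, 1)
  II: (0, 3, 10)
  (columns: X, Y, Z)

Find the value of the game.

Row minima: I → 1, II → 0; maximin = 1.
Column maxima: X → 10, Y → 11, Z → 10; minimax = 10.
1 ≠ 10, so there is no saddle point; optimal play is mixed.
Y is strictly dominated by X (it gives Row strictly more in every row), so Column never plays it.
On the remaining 2×2 (I, II vs X, Z):
Let Row play I with probability p. Expected payoff against X: 10p + 0(1−p) = 10p; against Z: 1p + 10(1−p) = −9p + 10.
Setting these equal: 10p = −9p + 10 ⇒ 19p = 10 ⇒ p = 10/19, and the value is (10)·(10/19) = 100/19.
For Column: with q = P(X), equating I's and II's payoffs gives 9q + 1 = −10q + 10 ⇒ q = 9/19.

100/19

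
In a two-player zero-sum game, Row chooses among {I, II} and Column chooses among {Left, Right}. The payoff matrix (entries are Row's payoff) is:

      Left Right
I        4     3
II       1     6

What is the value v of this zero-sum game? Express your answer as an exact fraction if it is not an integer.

Row minima: I → 3, II → 1; maximin = 3.
Column maxima: Left → 4, Right → 6; minimax = 4.
3 ≠ 4, so there is no saddle point; optimal play is mixed.
Let Row play I with probability p. Expected payoff against Left: 4p + 1(1−p) = 3p + 1; against Right: 3p + 6(1−p) = −3p + 6.
Setting these equal: 3p + 1 = −3p + 6 ⇒ 6p = 5 ⇒ p = 5/6, and the value is (3)·(5/6) + 1 = 7/2.
For Column: with q = P(Left), equating I's and II's payoffs gives q + 3 = −5q + 6 ⇒ q = 1/2.

7/2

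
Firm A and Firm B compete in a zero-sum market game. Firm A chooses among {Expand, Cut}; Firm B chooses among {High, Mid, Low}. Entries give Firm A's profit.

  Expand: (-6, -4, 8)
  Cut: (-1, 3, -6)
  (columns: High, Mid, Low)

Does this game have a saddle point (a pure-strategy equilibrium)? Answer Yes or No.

No

Row minima: Expand → -6, Cut → -6; maximin = -6.
Column maxima: High → -1, Mid → 3, Low → 8; minimax = -1.
-6 ≠ -1, so no pure-strategy equilibrium exists.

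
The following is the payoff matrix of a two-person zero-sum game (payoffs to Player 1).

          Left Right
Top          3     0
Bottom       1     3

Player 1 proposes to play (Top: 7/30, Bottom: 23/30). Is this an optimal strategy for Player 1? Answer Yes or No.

Against Left this mix gives (7/30)·3 + (23/30)·1 = 22/15.
Against Right this mix gives (7/30)·0 + (23/30)·3 = 23/10.
Player 2 will play Left, holding Player 1 to 22/15. Shifting weight toward the row that does better against Left would raise this floor (the equalizing mix achieves 9/5 against both Left and Right), so the proposed strategy is not optimal.

No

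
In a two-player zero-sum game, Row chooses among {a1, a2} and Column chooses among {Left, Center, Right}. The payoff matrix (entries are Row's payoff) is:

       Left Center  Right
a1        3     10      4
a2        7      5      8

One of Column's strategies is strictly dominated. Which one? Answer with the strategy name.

Right

Left holds Row's payoff strictly below Right in every row: 3 < 4, 7 < 8.
So Right is strictly dominated for Column.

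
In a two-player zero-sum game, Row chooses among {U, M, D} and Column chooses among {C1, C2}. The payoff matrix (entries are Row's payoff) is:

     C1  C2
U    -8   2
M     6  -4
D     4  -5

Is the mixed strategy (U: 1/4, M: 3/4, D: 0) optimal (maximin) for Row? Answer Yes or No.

No

Against C1 this mix gives (1/4)·(-8) + (3/4)·6 = 5/2.
Against C2 this mix gives (1/4)·2 + (3/4)·(-4) = -5/2.
Column will play C2, holding Row to -5/2. Shifting weight toward the row that does better against C2 would raise this floor (the equalizing mix achieves -1 against both C2 and C1), so the proposed strategy is not optimal.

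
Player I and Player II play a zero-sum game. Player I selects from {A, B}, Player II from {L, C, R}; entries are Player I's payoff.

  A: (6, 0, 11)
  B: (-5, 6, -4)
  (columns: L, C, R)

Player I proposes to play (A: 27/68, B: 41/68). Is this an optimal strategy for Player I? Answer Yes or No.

Against L this mix gives (27/68)·6 + (41/68)·(-5) = -43/68.
Against C this mix gives (27/68)·0 + (41/68)·6 = 123/34.
Against R this mix gives (27/68)·11 + (41/68)·(-4) = 133/68.
Player II will play L, holding Player I to -43/68. Shifting weight toward the row that does better against L would raise this floor (the equalizing mix achieves 36/17 against both L and C), so the proposed strategy is not optimal.

No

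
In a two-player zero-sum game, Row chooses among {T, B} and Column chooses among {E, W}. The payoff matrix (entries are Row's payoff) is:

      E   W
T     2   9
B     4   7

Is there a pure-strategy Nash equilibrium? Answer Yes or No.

Yes

Row minima: T → 2, B → 4; maximin = 4.
Column maxima: E → 4, W → 9; minimax = 4.
maximin = minimax = 4, so a saddle point exists.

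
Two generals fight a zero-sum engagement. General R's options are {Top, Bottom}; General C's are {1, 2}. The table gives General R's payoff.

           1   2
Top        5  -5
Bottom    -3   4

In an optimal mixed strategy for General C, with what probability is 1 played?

9/17

Row minima: Top → -5, Bottom → -3; maximin = -3.
Column maxima: 1 → 5, 2 → 4; minimax = 4.
-3 ≠ 4, so there is no saddle point; optimal play is mixed.
Let General R play Top with probability p. Expected payoff against 1: 5p + (-3)(1−p) = 8p − 3; against 2: (-5)p + 4(1−p) = −9p + 4.
Setting these equal: 8p − 3 = −9p + 4 ⇒ 17p = 7 ⇒ p = 7/17, and the value is (8)·(7/17) − 3 = 5/17.
For General C: with q = P(1), equating Top's and Bottom's payoffs gives 10q − 5 = −7q + 4 ⇒ q = 9/17.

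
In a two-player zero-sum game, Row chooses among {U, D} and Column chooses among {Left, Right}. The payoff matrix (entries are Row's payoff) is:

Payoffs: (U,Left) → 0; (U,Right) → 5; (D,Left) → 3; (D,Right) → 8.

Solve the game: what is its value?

Row minima: U → 0, D → 3; maximin = 3.
Column maxima: Left → 3, Right → 8; minimax = 3.
Since maximin = minimax = 3, there is a saddle point and the value is 3.

3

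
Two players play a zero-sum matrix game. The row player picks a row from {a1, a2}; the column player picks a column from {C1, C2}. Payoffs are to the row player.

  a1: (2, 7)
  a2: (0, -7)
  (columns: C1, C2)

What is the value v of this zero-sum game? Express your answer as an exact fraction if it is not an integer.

2

Row minima: a1 → 2, a2 → -7; maximin = 2.
Column maxima: C1 → 2, C2 → 7; minimax = 2.
Since maximin = minimax = 2, there is a saddle point and the value is 2.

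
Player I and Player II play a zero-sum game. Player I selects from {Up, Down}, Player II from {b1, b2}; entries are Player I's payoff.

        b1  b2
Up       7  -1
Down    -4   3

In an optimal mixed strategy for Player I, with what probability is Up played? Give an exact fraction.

7/15

Row minima: Up → -1, Down → -4; maximin = -1.
Column maxima: b1 → 7, b2 → 3; minimax = 3.
-1 ≠ 3, so there is no saddle point; optimal play is mixed.
Let Player I play Up with probability p. Expected payoff against b1: 7p + (-4)(1−p) = 11p − 4; against b2: (-1)p + 3(1−p) = −4p + 3.
Setting these equal: 11p − 4 = −4p + 3 ⇒ 15p = 7 ⇒ p = 7/15, and the value is (11)·(7/15) − 4 = 17/15.
For Player II: with q = P(b1), equating Up's and Down's payoffs gives 8q − 1 = −7q + 3 ⇒ q = 4/15.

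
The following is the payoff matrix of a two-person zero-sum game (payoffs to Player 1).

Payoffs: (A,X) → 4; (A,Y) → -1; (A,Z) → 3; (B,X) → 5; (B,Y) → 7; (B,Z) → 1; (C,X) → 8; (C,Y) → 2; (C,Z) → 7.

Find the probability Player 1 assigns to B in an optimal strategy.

Row minima: A → -1, B → 1, C → 2; maximin = 2.
Column maxima: X → 8, Y → 7, Z → 7; minimax = 7.
2 ≠ 7, so there is no saddle point; optimal play is mixed.
A is strictly dominated by C, so Player 1 never plays it.
X is strictly dominated by Z (it gives Player 1 strictly more in every row), so Player 2 never plays it.
On the remaining 2×2 (B, C vs Y, Z):
Let Player 1 play B with probability p. Expected payoff against Y: 7p + 2(1−p) = 5p + 2; against Z: 1p + 7(1−p) = −6p + 7.
Setting these equal: 5p + 2 = −6p + 7 ⇒ 11p = 5 ⇒ p = 5/11, and the value is (5)·(5/11) + 2 = 47/11.
For Player 2: with q = P(Y), equating B's and C's payoffs gives 6q + 1 = −5q + 7 ⇒ q = 6/11.

5/11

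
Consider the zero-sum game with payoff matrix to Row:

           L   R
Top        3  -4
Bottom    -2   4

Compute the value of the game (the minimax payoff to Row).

4/13

Row minima: Top → -4, Bottom → -2; maximin = -2.
Column maxima: L → 3, R → 4; minimax = 3.
-2 ≠ 3, so there is no saddle point; optimal play is mixed.
Let Row play Top with probability p. Expected payoff against L: 3p + (-2)(1−p) = 5p − 2; against R: (-4)p + 4(1−p) = −8p + 4.
Setting these equal: 5p − 2 = −8p + 4 ⇒ 13p = 6 ⇒ p = 6/13, and the value is (5)·(6/13) − 2 = 4/13.
For Column: with q = P(L), equating Top's and Bottom's payoffs gives 7q − 4 = −6q + 4 ⇒ q = 8/13.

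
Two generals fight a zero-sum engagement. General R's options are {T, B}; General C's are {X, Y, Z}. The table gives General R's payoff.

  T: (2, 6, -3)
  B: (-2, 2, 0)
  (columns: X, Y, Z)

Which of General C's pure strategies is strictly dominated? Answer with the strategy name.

Y

X holds General R's payoff strictly below Y in every row: 2 < 6, -2 < 2.
So Y is strictly dominated for General C.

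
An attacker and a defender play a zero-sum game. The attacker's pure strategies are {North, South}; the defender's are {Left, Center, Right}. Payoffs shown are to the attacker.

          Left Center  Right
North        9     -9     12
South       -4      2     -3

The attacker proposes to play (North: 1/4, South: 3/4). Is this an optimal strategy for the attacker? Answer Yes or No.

Yes

Against Left this mix gives (1/4)·9 + (3/4)·(-4) = -3/4.
Against Center this mix gives (1/4)·(-9) + (3/4)·2 = -3/4.
Against Right this mix gives (1/4)·12 + (3/4)·(-3) = 3/4.
All of the defender's active replies (Left, Center) yield -3/4, and no column does worse for the attacker. The mix makes the defender indifferent and guarantees -3/4, so it is optimal.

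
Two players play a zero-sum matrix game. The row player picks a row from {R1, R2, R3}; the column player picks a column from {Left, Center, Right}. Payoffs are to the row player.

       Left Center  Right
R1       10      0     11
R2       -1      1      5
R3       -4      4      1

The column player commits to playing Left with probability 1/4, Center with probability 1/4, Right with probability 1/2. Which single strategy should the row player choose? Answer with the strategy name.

R1

Expected payoff of R1: (1/4)·10 + (1/4)·0 + (1/2)·11 = 8.
Expected payoff of R2: (1/4)·(-1) + (1/4)·1 + (1/2)·5 = 5/2.
Expected payoff of R3: (1/4)·(-4) + (1/4)·4 + (1/2)·1 = 1/2.
The largest is 8, so the row player's best response is R1.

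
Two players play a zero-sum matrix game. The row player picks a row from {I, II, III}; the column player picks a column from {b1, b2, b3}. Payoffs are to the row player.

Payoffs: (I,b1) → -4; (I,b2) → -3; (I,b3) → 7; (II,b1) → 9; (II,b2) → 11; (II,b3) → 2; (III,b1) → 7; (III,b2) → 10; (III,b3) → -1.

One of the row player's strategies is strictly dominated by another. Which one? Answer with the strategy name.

II gives a strictly higher payoff than III against every column: 9 > 7, 11 > 10, 2 > -1.
So III is strictly dominated and the row player never plays it.

III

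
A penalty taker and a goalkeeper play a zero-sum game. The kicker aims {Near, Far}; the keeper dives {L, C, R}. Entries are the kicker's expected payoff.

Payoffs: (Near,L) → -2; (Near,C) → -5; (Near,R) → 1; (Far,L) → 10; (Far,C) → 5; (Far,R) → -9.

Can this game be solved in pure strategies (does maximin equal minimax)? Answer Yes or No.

Row minima: Near → -5, Far → -9; maximin = -5.
Column maxima: L → 10, C → 5, R → 1; minimax = 1.
-5 ≠ 1, so no pure-strategy equilibrium exists.

No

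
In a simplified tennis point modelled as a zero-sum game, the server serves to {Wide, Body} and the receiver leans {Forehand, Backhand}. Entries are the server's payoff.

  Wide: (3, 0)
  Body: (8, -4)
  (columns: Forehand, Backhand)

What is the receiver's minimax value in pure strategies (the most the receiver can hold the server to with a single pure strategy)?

Column maxima: Forehand → 8, Backhand → 0.
The smallest of these is 0.

0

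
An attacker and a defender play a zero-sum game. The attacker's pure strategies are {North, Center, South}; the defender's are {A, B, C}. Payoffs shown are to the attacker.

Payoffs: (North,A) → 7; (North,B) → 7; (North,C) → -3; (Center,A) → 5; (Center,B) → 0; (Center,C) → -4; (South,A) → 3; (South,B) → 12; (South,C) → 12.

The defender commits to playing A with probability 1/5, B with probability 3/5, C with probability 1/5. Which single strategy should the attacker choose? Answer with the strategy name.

Expected payoff of North: (1/5)·7 + (3/5)·7 + (1/5)·(-3) = 5.
Expected payoff of Center: (1/5)·5 + (3/5)·0 + (1/5)·(-4) = 1/5.
Expected payoff of South: (1/5)·3 + (3/5)·12 + (1/5)·12 = 51/5.
The largest is 51/5, so the attacker's best response is South.

South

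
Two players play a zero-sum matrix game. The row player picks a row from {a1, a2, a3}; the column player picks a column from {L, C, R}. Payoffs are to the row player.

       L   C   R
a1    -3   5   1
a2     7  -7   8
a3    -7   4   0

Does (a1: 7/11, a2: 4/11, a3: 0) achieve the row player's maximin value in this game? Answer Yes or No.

Against L this mix gives (7/11)·(-3) + (4/11)·7 = 7/11.
Against C this mix gives (7/11)·5 + (4/11)·(-7) = 7/11.
Against R this mix gives (7/11)·1 + (4/11)·8 = 39/11.
All of the column player's active replies (L, C) yield 7/11, and no column does worse for the row player. The mix makes the column player indifferent and guarantees 7/11, so it is optimal.

Yes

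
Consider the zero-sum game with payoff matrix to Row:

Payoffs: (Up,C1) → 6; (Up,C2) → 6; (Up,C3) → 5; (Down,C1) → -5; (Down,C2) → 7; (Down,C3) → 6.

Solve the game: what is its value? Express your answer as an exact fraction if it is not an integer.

61/12

Row minima: Up → 5, Down → -5; maximin = 5.
Column maxima: C1 → 6, C2 → 7, C3 → 6; minimax = 6.
5 ≠ 6, so there is no saddle point; optimal play is mixed.
C2 is strictly dominated by C3 (it gives Row strictly more in every row), so Column never plays it.
On the remaining 2×2 (Up, Down vs C1, C3):
Let Row play Up with probability p. Expected payoff against C1: 6p + (-5)(1−p) = 11p − 5; against C3: 5p + 6(1−p) = −p + 6.
Setting these equal: 11p − 5 = −p + 6 ⇒ 12p = 11 ⇒ p = 11/12, and the value is (11)·(11/12) − 5 = 61/12.
For Column: with q = P(C1), equating Up's and Down's payoffs gives q + 5 = −11q + 6 ⇒ q = 1/12.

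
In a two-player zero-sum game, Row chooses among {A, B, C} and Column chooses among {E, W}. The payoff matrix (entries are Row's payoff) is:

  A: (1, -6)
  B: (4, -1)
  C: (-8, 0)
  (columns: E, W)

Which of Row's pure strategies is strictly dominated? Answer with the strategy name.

B gives a strictly higher payoff than A against every column: 4 > 1, -1 > -6.
So A is strictly dominated and Row never plays it.

A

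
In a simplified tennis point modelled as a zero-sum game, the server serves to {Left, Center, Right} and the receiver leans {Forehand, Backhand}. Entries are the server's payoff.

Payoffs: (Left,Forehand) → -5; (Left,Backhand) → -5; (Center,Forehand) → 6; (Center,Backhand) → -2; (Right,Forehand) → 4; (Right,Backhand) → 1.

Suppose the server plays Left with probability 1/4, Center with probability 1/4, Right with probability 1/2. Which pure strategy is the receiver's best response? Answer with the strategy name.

If the receiver plays Forehand, the server's expected payoff is (1/4)·(-5) + (1/4)·6 + (1/2)·4 = 9/4.
If the receiver plays Backhand, the server's expected payoff is (1/4)·(-5) + (1/4)·(-2) + (1/2)·1 = -5/4.
The receiver minimizes the server's payoff; the smallest is -5/4, so the best response is Backhand.

Backhand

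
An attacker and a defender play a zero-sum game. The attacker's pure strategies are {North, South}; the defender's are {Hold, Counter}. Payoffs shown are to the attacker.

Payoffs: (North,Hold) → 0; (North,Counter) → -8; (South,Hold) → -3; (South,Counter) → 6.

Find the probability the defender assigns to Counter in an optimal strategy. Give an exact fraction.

3/17

Row minima: North → -8, South → -3; maximin = -3.
Column maxima: Hold → 0, Counter → 6; minimax = 0.
-3 ≠ 0, so there is no saddle point; optimal play is mixed.
Let the attacker play North with probability p. Expected payoff against Hold: 0p + (-3)(1−p) = 3p − 3; against Counter: (-8)p + 6(1−p) = −14p + 6.
Setting these equal: 3p − 3 = −14p + 6 ⇒ 17p = 9 ⇒ p = 9/17, and the value is (3)·(9/17) − 3 = -24/17.
For the defender: with q = P(Hold), equating North's and South's payoffs gives 8q − 8 = −9q + 6 ⇒ q = 14/17.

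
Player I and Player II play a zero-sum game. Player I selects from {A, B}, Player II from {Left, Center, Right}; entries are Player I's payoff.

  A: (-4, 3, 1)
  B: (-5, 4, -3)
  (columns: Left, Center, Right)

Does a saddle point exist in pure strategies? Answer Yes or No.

Row minima: A → -4, B → -5; maximin = -4.
Column maxima: Left → -4, Center → 4, Right → 1; minimax = -4.
maximin = minimax = -4, so a saddle point exists.

Yes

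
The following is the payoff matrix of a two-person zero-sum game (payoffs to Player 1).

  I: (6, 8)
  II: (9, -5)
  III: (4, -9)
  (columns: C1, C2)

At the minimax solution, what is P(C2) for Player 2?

3/16

Row minima: I → 6, II → -5, III → -9; maximin = 6.
Column maxima: C1 → 9, C2 → 8; minimax = 8.
6 ≠ 8, so there is no saddle point; optimal play is mixed.
III is strictly dominated by I, so Player 1 never plays it.
On the remaining 2×2 (I, II vs C1, C2):
Let Player 1 play I with probability p. Expected payoff against C1: 6p + 9(1−p) = −3p + 9; against C2: 8p + (-5)(1−p) = 13p − 5.
Setting these equal: −3p + 9 = 13p − 5 ⇒ −16p = -14 ⇒ p = 7/8, and the value is (-3)·(7/8) + 9 = 51/8.
For Player 2: with q = P(C1), equating I's and II's payoffs gives −2q + 8 = 14q − 5 ⇒ q = 13/16.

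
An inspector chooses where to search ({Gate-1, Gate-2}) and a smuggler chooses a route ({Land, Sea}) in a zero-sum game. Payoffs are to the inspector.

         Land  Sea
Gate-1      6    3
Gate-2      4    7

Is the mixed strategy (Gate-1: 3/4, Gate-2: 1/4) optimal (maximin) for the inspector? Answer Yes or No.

Against Land this mix gives (3/4)·6 + (1/4)·4 = 11/2.
Against Sea this mix gives (3/4)·3 + (1/4)·7 = 4.
The smuggler will play Sea, holding the inspector to 4. Shifting weight toward the row that does better against Sea would raise this floor (the equalizing mix achieves 5 against both Sea and Land), so the proposed strategy is not optimal.

No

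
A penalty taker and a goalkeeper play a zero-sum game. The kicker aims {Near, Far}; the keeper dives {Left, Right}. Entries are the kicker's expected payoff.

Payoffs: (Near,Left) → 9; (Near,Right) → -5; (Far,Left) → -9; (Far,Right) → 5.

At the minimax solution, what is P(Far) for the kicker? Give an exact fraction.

Row minima: Near → -5, Far → -9; maximin = -5.
Column maxima: Left → 9, Right → 5; minimax = 5.
-5 ≠ 5, so there is no saddle point; optimal play is mixed.
Let the kicker play Near with probability p. Expected payoff against Left: 9p + (-9)(1−p) = 18p − 9; against Right: (-5)p + 5(1−p) = −10p + 5.
Setting these equal: 18p − 9 = −10p + 5 ⇒ 28p = 14 ⇒ p = 1/2, and the value is (18)·(1/2) − 9 = 0.
For the keeper: with q = P(Left), equating Near's and Far's payoffs gives 14q − 5 = −14q + 5 ⇒ q = 5/14.

1/2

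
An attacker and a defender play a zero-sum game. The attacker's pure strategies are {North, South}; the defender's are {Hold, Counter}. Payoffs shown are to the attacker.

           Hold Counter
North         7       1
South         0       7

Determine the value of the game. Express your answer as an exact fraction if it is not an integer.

Row minima: North → 1, South → 0; maximin = 1.
Column maxima: Hold → 7, Counter → 7; minimax = 7.
1 ≠ 7, so there is no saddle point; optimal play is mixed.
Let the attacker play North with probability p. Expected payoff against Hold: 7p + 0(1−p) = 7p; against Counter: 1p + 7(1−p) = −6p + 7.
Setting these equal: 7p = −6p + 7 ⇒ 13p = 7 ⇒ p = 7/13, and the value is (7)·(7/13) = 49/13.
For the defender: with q = P(Hold), equating North's and South's payoffs gives 6q + 1 = −7q + 7 ⇒ q = 6/13.

49/13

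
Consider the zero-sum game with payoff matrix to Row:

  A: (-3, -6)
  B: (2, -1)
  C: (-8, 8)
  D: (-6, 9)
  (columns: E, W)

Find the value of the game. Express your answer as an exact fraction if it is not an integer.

Row minima: A → -6, B → -1, C → -8, D → -6; maximin = -1.
Column maxima: E → 2, W → 9; minimax = 2.
-1 ≠ 2, so there is no saddle point; optimal play is mixed.
A is strictly dominated by B, so Row never plays it.
C is strictly dominated by D, so Row never plays it.
On the remaining 2×2 (B, D vs E, W):
Let Row play B with probability p. Expected payoff against E: 2p + (-6)(1−p) = 8p − 6; against W: (-1)p + 9(1−p) = −10p + 9.
Setting these equal: 8p − 6 = −10p + 9 ⇒ 18p = 15 ⇒ p = 5/6, and the value is (8)·(5/6) − 6 = 2/3.
For Column: with q = P(E), equating B's and D's payoffs gives 3q − 1 = −15q + 9 ⇒ q = 5/9.

2/3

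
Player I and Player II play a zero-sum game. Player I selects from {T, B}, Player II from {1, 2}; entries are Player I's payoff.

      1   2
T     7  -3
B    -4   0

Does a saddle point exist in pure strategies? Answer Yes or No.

Row minima: T → -3, B → -4; maximin = -3.
Column maxima: 1 → 7, 2 → 0; minimax = 0.
-3 ≠ 0, so no pure-strategy equilibrium exists.

No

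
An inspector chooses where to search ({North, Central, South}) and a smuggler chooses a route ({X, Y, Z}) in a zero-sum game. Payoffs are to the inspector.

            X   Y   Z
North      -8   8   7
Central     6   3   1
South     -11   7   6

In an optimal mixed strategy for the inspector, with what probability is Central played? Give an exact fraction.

3/4

Row minima: North → -8, Central → 1, South → -11; maximin = 1.
Column maxima: X → 6, Y → 8, Z → 7; minimax = 6.
1 ≠ 6, so there is no saddle point; optimal play is mixed.
South is strictly dominated by North, so the inspector never plays it.
Y is strictly dominated by Z (it gives the inspector strictly more in every row), so the smuggler never plays it.
On the remaining 2×2 (North, Central vs X, Z):
Let the inspector play North with probability p. Expected payoff against X: (-8)p + 6(1−p) = −14p + 6; against Z: 7p + 1(1−p) = 6p + 1.
Setting these equal: −14p + 6 = 6p + 1 ⇒ −20p = -5 ⇒ p = 1/4, and the value is (-14)·(1/4) + 6 = 5/2.
For the smuggler: with q = P(X), equating North's and Central's payoffs gives −15q + 7 = 5q + 1 ⇒ q = 3/10.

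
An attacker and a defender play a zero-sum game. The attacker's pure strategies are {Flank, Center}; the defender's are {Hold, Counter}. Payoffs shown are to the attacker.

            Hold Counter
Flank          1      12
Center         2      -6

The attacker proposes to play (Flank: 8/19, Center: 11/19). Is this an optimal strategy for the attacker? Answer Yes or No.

Against Hold this mix gives (8/19)·1 + (11/19)·2 = 30/19.
Against Counter this mix gives (8/19)·12 + (11/19)·(-6) = 30/19.
All of the defender's active replies (Hold, Counter) yield 30/19, and no column does worse for the attacker. The mix makes the defender indifferent and guarantees 30/19, so it is optimal.

Yes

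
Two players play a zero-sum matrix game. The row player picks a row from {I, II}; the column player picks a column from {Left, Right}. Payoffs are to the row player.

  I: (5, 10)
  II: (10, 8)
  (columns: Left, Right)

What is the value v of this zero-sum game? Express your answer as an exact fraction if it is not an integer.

60/7

Row minima: I → 5, II → 8; maximin = 8.
Column maxima: Left → 10, Right → 10; minimax = 10.
8 ≠ 10, so there is no saddle point; optimal play is mixed.
Let the row player play I with probability p. Expected payoff against Left: 5p + 10(1−p) = −5p + 10; against Right: 10p + 8(1−p) = 2p + 8.
Setting these equal: −5p + 10 = 2p + 8 ⇒ −7p = -2 ⇒ p = 2/7, and the value is (-5)·(2/7) + 10 = 60/7.
For the column player: with q = P(Left), equating I's and II's payoffs gives −5q + 10 = 2q + 8 ⇒ q = 2/7.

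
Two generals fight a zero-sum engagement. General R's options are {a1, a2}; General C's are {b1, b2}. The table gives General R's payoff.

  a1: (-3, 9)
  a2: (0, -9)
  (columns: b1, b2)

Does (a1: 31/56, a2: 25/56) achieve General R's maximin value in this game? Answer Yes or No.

Against b1 this mix gives (31/56)·(-3) + (25/56)·0 = -93/56.
Against b2 this mix gives (31/56)·9 + (25/56)·(-9) = 27/28.
General C will play b1, holding General R to -93/56. Shifting weight toward the row that does better against b1 would raise this floor (the equalizing mix achieves -9/7 against both b1 and b2), so the proposed strategy is not optimal.

No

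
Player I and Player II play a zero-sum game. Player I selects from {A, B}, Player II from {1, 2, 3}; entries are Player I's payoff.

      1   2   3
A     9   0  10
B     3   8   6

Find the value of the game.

Row minima: A → 0, B → 3; maximin = 3.
Column maxima: 1 → 9, 2 → 8, 3 → 10; minimax = 8.
3 ≠ 8, so there is no saddle point; optimal play is mixed.
3 is strictly dominated by 1 (it gives Player I strictly more in every row), so Player II never plays it.
On the remaining 2×2 (A, B vs 1, 2):
Let Player I play A with probability p. Expected payoff against 1: 9p + 3(1−p) = 6p + 3; against 2: 0p + 8(1−p) = −8p + 8.
Setting these equal: 6p + 3 = −8p + 8 ⇒ 14p = 5 ⇒ p = 5/14, and the value is (6)·(5/14) + 3 = 36/7.
For Player II: with q = P(1), equating A's and B's payoffs gives 9q = −5q + 8 ⇒ q = 4/7.

36/7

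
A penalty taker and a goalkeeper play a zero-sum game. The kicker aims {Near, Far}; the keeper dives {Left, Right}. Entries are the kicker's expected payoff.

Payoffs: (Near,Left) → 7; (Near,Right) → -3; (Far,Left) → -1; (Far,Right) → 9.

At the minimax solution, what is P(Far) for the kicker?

Row minima: Near → -3, Far → -1; maximin = -1.
Column maxima: Left → 7, Right → 9; minimax = 7.
-1 ≠ 7, so there is no saddle point; optimal play is mixed.
Let the kicker play Near with probability p. Expected payoff against Left: 7p + (-1)(1−p) = 8p − 1; against Right: (-3)p + 9(1−p) = −12p + 9.
Setting these equal: 8p − 1 = −12p + 9 ⇒ 20p = 10 ⇒ p = 1/2, and the value is (8)·(1/2) − 1 = 3.
For the keeper: with q = P(Left), equating Near's and Far's payoffs gives 10q − 3 = −10q + 9 ⇒ q = 3/5.

1/2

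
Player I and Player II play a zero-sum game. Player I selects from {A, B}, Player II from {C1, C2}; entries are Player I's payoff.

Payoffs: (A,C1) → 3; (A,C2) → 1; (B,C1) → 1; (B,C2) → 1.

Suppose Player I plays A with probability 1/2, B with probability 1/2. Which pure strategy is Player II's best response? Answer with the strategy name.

If Player II plays C1, Player I's expected payoff is (1/2)·3 + (1/2)·1 = 2.
If Player II plays C2, Player I's expected payoff is (1/2)·1 + (1/2)·1 = 1.
Player II minimizes Player I's payoff; the smallest is 1, so the best response is C2.

C2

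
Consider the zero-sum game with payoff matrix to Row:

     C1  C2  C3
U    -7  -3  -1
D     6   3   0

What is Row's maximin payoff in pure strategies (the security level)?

Row minima: U → -7, D → 0.
The best of these is 0.

0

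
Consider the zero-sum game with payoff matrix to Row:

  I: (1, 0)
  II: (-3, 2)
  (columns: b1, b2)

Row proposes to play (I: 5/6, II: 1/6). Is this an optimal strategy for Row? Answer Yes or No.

Against b1 this mix gives (5/6)·1 + (1/6)·(-3) = 1/3.
Against b2 this mix gives (5/6)·0 + (1/6)·2 = 1/3.
All of Column's active replies (b1, b2) yield 1/3, and no column does worse for Row. The mix makes Column indifferent and guarantees 1/3, so it is optimal.

Yes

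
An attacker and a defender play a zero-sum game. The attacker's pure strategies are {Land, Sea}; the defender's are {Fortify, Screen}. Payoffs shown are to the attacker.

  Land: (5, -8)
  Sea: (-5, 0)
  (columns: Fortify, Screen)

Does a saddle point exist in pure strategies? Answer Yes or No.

Row minima: Land → -8, Sea → -5; maximin = -5.
Column maxima: Fortify → 5, Screen → 0; minimax = 0.
-5 ≠ 0, so no pure-strategy equilibrium exists.

No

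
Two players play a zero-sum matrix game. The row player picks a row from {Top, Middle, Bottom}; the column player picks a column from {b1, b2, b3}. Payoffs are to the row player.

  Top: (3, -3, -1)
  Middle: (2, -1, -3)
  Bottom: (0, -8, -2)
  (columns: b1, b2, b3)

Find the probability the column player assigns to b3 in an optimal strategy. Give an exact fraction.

Row minima: Top → -3, Middle → -3, Bottom → -8; maximin = -3.
Column maxima: b1 → 3, b2 → -1, b3 → -1; minimax = -1.
-3 ≠ -1, so there is no saddle point; optimal play is mixed.
Bottom is strictly dominated by Top, so the row player never plays it.
b1 is strictly dominated by b2 (it gives the row player strictly more in every row), so the column player never plays it.
On the remaining 2×2 (Top, Middle vs b2, b3):
Let the row player play Top with probability p. Expected payoff against b2: (-3)p + (-1)(1−p) = −2p − 1; against b3: (-1)p + (-3)(1−p) = 2p − 3.
Setting these equal: −2p − 1 = 2p − 3 ⇒ −4p = -2 ⇒ p = 1/2, and the value is (-2)·(1/2) − 1 = -2.
For the column player: with q = P(b2), equating Top's and Middle's payoffs gives −2q − 1 = 2q − 3 ⇒ q = 1/2.

1/2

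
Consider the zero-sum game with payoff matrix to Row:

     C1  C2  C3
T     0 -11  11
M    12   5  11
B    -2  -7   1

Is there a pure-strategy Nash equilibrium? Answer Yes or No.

Yes

Row minima: T → -11, M → 5, B → -7; maximin = 5.
Column maxima: C1 → 12, C2 → 5, C3 → 11; minimax = 5.
maximin = minimax = 5, so a saddle point exists.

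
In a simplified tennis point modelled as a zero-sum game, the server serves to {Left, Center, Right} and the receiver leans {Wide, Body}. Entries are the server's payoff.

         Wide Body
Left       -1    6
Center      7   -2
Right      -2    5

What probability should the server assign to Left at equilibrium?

Row minima: Left → -1, Center → -2, Right → -2; maximin = -1.
Column maxima: Wide → 7, Body → 6; minimax = 6.
-1 ≠ 6, so there is no saddle point; optimal play is mixed.
Right is strictly dominated by Left, so the server never plays it.
On the remaining 2×2 (Left, Center vs Wide, Body):
Let the server play Left with probability p. Expected payoff against Wide: (-1)p + 7(1−p) = −8p + 7; against Body: 6p + (-2)(1−p) = 8p − 2.
Setting these equal: −8p + 7 = 8p − 2 ⇒ −16p = -9 ⇒ p = 9/16, and the value is (-8)·(9/16) + 7 = 5/2.
For the receiver: with q = P(Wide), equating Left's and Center's payoffs gives −7q + 6 = 9q − 2 ⇒ q = 1/2.

9/16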